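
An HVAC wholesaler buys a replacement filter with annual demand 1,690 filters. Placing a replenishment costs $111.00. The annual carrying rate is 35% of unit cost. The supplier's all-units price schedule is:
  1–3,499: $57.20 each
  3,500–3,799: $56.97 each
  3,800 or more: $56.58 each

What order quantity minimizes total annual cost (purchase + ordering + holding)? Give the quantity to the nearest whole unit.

Q* ≈ 137 filters

Holding cost per unit per year at price C is H = 0.35·C.
For each price level, check whether its EOQ is feasible; otherwise the best quantity at that price is the breakpoint.
EOQ at $57.20 = 136.9 (feasible in tier 1): TC = 1,690×$57.20 + (1,690/136.9)×111 + (136.9/2)×0.35×$57.20 = $99,408.64.
EOQ at $56.97 = 137.2 < 3500, so use break Q=3500: TC = 1,690×$56.97 + (1,690/3500.0)×111 + (3500.0/2)×0.35×$56.97 = $131,227.02.
EOQ at $56.58 = 137.6 < 3800, so use break Q=3800: TC = 1,690×$56.58 + (1,690/3800.0)×111 + (3800.0/2)×0.35×$56.58 = $133,295.27.
Lowest total cost is $99,408.64 at Q = 136.9.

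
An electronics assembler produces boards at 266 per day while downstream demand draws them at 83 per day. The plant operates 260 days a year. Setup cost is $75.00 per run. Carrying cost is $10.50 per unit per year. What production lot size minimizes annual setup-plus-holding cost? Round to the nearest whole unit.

Annual demand D = 83 × 260 = 21,580.
Production build-up factor (1 − d/p) = 1 − 83/266 = 0.6880.
Q* = √(2DS / (H(1 − d/p))) = √(2 × 21,580 × 75 / (10.5 × 0.6880)).
= √(3,237,000 / 7.2237) ≈ 669.410.

Q* ≈ 669 boards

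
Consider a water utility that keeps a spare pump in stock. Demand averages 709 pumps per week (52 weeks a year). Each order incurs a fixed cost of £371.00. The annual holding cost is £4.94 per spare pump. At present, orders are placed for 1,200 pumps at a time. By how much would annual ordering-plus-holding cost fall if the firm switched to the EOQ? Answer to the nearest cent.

Annual demand D = 709 × 52 = 36,868.
EOQ = √(2DS/H) = √(2 × 36,868 × 371 / 4.94) ≈ 2353.22.
Cost at Q* = (D/Q*)S + (Q*/2)H = √(2DSH) ≈ £11,624.93.
Cost at Q = 1,200: (36,868/1,200)×371 + (1,200/2)×4.94 = £11,398.36 + £2,964.00 = £14,362.36.
Excess = £14,362.36 − £11,624.93 = £2,737.43.

Extra cost ≈ £2,737.43 per year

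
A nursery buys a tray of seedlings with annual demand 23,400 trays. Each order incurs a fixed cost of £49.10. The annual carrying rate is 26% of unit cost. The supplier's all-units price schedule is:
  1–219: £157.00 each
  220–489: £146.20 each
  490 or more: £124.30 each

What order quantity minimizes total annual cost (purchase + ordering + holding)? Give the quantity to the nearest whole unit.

Holding cost per unit per year at price C is H = 0.26·C.
Evaluate total cost at each tier's feasible EOQ or, if the EOQ is below the tier, at the tier's minimum quantity.
Tier 1 (£157.00): EOQ = 237.3 exceeds tier's upper bound 219, so this tier is dominated.
EOQ at £146.20 = 245.9 (feasible in tier 2): TC = 23,400×£146.20 + (23,400/245.9)×49.1 + (245.9/2)×0.26×£146.20 = £3,430,425.96.
EOQ at £124.30 = 266.6 < 490, so use break Q=490: TC = 23,400×£124.30 + (23,400/490.0)×49.1 + (490.0/2)×0.26×£124.30 = £2,918,882.69.
Lowest total cost is £2,918,882.69 at Q = 490.0.

Q* ≈ 490 trays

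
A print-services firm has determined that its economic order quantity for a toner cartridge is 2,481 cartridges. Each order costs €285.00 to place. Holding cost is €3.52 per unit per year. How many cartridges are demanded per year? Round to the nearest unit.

D ≈ 38,012 cartridges per year

The basic EOQ model gives Q* = √(2DS/H); rearrange for the unknown.
From Q* = √(2DS/H): D = Q*²H / (2S) = 2,481² × 3.52 / (2 × 285) = 38012.054.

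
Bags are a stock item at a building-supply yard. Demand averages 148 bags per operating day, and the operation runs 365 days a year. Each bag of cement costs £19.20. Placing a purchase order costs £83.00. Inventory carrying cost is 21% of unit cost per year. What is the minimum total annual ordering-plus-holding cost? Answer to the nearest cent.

Annual demand D = 148 × 365 = 54,020.
Holding cost H = 0.21 × £19.20 = £4.0320 per unit per year.
The optimal lot size = √(2DS/H) = √(2 × 54,020 × 83 / 4.032) ≈ 1491.32.
At Q*, ordering cost (D/Q*)S equals holding cost (Q*/2)H, each = √(DSH/2).
Minimum total = √(2DSH) = √(2 × 54,020 × 83 × 4.032) ≈ 6013.005.

TC* ≈ £6,013.01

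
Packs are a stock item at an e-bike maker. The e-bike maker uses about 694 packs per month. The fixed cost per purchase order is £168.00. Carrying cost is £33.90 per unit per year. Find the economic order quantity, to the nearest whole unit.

Annual demand D = 694 × 12 = 8,328.
EOQ = √(2DS / H) = √(2 × 8,328 × 168 / 33.9).
= √(2,798,208 / 33.9) = √82,543.0088 ≈ 287.303.

Q* ≈ 287 packs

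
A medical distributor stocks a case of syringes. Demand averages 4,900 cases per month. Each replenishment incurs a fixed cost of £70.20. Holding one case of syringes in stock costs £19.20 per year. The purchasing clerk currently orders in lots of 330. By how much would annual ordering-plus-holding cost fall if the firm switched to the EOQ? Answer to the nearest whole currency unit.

Annual demand D = 4,900 × 12 = 58,800.
EOQ = √(2DS/H) = √(2 × 58,800 × 70.2 / 19.2) ≈ 655.72.
Cost at Q* = (D/Q*)S + (Q*/2)H = √(2DSH) ≈ £12,589.92.
Cost at Q = 330: (58,800/330)×70.2 + (330/2)×19.2 = £12,508.36 + £3,168.00 = £15,676.36.
Excess = £15,676.36 − £12,589.92 = £3,086.45.

Extra cost ≈ £3,086 per year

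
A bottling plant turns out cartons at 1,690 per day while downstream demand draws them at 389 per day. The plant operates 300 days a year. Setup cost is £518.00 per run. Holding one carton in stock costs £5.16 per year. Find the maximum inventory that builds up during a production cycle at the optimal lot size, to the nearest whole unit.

I_max ≈ 4,247 cartons

Annual demand D = 389 × 300 = 116,700.
Production build-up factor (1 − d/p) = 1 − 389/1,690 = 0.7698.
Q* = √(2DS / (H(1 − d/p))) = √(2 × 116,700 × 518 / (5.16 × 0.7698)).
= √(120,901,200 / 3.9723) ≈ 5516.901.
Maximum inventory = Q*(1 − d/p) = 5516.901 × 0.7698 ≈ 4247.034.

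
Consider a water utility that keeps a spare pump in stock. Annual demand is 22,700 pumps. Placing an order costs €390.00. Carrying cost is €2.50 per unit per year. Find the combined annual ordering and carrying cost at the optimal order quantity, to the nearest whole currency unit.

TC* ≈ €6,653

The optimal lot size = √(2DS/H) = √(2 × 22,700 × 390 / 2.5) ≈ 2661.28.
At Q*, ordering cost (D/Q*)S equals holding cost (Q*/2)H, each = √(DSH/2).
Minimum total = √(2DSH) = √(2 × 22,700 × 390 × 2.5) ≈ 6653.195.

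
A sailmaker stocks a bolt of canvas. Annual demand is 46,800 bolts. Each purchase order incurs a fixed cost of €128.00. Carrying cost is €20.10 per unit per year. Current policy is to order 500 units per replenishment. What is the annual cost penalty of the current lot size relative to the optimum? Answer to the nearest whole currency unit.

EOQ = √(2DS/H) = √(2 × 46,800 × 128 / 20.1) ≈ 772.05.
Cost at Q* = (D/Q*)S + (Q*/2)H = √(2DSH) ≈ €15,518.19.
Cost at Q = 500: (46,800/500)×128 + (500/2)×20.1 = €11,980.80 + €5,025.00 = €17,005.80.
Excess = €17,005.80 − €15,518.19 = €1,487.61.

Extra cost ≈ €1,488 per year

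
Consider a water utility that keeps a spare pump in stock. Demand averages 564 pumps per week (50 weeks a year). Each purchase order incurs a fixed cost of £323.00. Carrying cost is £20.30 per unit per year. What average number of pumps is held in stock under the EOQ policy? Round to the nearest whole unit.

Average inventory ≈ 474 pumps

Annual demand D = 564 × 50 = 28,200.
EOQ = √(2DS/H) = √(2 × 28,200 × 323 / 20.3) ≈ 947.31.
Average inventory = Q*/2 ≈ 947.31 / 2 = 473.656.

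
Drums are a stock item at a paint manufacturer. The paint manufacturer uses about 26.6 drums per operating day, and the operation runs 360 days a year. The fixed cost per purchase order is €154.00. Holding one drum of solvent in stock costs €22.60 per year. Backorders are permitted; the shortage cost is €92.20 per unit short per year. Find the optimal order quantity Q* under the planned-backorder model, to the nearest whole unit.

Q* ≈ 403 drums

Annual demand D = 26.6 × 360 = 9,576.
With planned backorders, Q* = √(2DS/H) · √((H+B)/B).
√(2DS/H) = √(2 × 9,576 × 154 / 22.6) = 361.254.
√((H+B)/B) = √((22.6+92.2)/92.2) = 1.1158.
Q* ≈ 403.105.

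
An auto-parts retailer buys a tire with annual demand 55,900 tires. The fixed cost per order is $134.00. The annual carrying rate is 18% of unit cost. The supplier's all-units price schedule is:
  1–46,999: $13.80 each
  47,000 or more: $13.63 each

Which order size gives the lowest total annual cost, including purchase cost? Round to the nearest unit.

Holding cost per unit per year at price C is H = 0.18·C.
For each price level, check whether its EOQ is feasible; otherwise the best quantity at that price is the breakpoint.
EOQ at $13.80 = 2455.8 (feasible in tier 1): TC = 55,900×$13.80 + (55,900/2455.8)×134 + (2455.8/2)×0.18×$13.80 = $777,520.27.
EOQ at $13.63 = 2471.1 < 47000, so use break Q=47000: TC = 55,900×$13.63 + (55,900/47000.0)×134 + (47000.0/2)×0.18×$13.63 = $819,731.27.
Lowest total cost is $777,520.27 at Q = 2455.8.

Q* ≈ 2,456 tires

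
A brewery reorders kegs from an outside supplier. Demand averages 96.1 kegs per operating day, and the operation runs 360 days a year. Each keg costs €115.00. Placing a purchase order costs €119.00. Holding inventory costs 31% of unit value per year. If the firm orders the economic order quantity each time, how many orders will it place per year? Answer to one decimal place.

Annual demand D = 96.1 × 360 = 34,596.
Holding cost H = 0.31 × €115.00 = €35.6500 per unit per year.
The optimal lot size = √(2DS/H) = √(2 × 34,596 × 119 / 35.65) ≈ 480.59.
Orders per year = D / Q* = 34,596 / 480.59 ≈ 71.987.

N ≈ 72.0 orders per year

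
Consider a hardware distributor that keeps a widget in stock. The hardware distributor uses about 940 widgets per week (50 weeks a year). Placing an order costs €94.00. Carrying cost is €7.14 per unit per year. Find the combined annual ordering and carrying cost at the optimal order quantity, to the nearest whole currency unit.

TC* ≈ €7,943

Annual demand D = 940 × 50 = 47,000.
Q* = √(2DS/H) = √(2 × 47,000 × 94 / 7.14) ≈ 1112.45.
At the optimum the two cost components are equal, so total cost = 2·(Q*/2)H = Q*·H.
Minimum total = √(2DSH) = √(2 × 47,000 × 94 × 7.14) ≈ 7942.861.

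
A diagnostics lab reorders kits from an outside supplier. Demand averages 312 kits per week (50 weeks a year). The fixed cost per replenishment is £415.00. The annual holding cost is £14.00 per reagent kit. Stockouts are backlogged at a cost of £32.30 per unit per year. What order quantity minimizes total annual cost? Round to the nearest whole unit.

Annual demand D = 312 × 50 = 15,600.
With planned backorders, Q* = √(2DS/H) · √((H+B)/B).
√(2DS/H) = √(2 × 15,600 × 415 / 14) = 961.695.
√((H+B)/B) = √((14+32.3)/32.3) = 1.1973.
Q* ≈ 1151.401.

Q* ≈ 1,151 kits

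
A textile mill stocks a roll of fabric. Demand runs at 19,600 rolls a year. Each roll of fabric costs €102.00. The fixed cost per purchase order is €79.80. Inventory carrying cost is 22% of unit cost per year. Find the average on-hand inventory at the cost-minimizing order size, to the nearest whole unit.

Average inventory ≈ 187 rolls

Holding cost H = 0.22 × €102.00 = €22.4400 per unit per year.
The optimal lot size = √(2DS/H) = √(2 × 19,600 × 79.8 / 22.44) ≈ 373.36.
Average inventory = Q*/2 ≈ 373.36 / 2 = 186.682.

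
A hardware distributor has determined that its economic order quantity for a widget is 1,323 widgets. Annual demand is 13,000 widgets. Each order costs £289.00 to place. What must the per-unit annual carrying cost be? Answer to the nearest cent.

H ≈ £4.29

Squaring Q* = √(2DS/H) gives Q*² = 2DS/H.
From Q* = √(2DS/H): H = 2DS / Q*² = 2 × 13,000 × 289 / 1,323² = 4.2929.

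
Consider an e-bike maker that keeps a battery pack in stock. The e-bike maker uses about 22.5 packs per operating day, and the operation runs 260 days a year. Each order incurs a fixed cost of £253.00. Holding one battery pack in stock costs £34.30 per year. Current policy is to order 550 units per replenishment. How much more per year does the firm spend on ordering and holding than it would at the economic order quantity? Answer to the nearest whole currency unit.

Annual demand D = 22.5 × 260 = 5,850.
EOQ = √(2DS/H) = √(2 × 5,850 × 253 / 34.3) ≈ 293.77.
Cost at Q* = (D/Q*)S + (Q*/2)H = √(2DSH) ≈ £10,076.28.
Cost at Q = 550: (5,850/550)×253 + (550/2)×34.3 = £2,691.00 + £9,432.50 = £12,123.50.
Excess = £12,123.50 − £10,076.28 = £2,047.22.

Extra cost ≈ £2,047 per year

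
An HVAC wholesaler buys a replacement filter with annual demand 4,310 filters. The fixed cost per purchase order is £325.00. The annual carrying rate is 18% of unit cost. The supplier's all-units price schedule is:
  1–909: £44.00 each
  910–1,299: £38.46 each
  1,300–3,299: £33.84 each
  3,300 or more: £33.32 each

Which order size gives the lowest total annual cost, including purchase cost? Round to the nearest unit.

Q* ≈ 1,300 filters

Holding cost per unit per year at price C is H = 0.18·C.
Evaluate total cost at each tier's feasible EOQ or, if the EOQ is below the tier, at the tier's minimum quantity.
EOQ at £44.00 = 594.7 (feasible in tier 1): TC = 4,310×£44.00 + (4,310/594.7)×325 + (594.7/2)×0.18×£44.00 = £194,350.40.
EOQ at £38.46 = 636.1 < 910, so use break Q=910: TC = 4,310×£38.46 + (4,310/910.0)×325 + (910.0/2)×0.18×£38.46 = £170,451.76.
EOQ at £33.84 = 678.2 < 1300, so use break Q=1300: TC = 4,310×£33.84 + (4,310/1300.0)×325 + (1300.0/2)×0.18×£33.84 = £150,887.18.
EOQ at £33.32 = 683.4 < 3300, so use break Q=3300: TC = 4,310×£33.32 + (4,310/3300.0)×325 + (3300.0/2)×0.18×£33.32 = £153,929.71.
Lowest total cost is £150,887.18 at Q = 1300.0.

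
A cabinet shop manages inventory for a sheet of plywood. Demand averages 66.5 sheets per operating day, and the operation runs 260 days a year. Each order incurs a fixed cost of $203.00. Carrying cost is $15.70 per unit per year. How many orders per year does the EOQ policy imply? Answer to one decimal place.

Annual demand D = 66.5 × 260 = 17,290.
Q* = √(2DS/H) = √(2 × 17,290 × 203 / 15.7) ≈ 668.67.
Orders per year = D / Q* = 17,290 / 668.67 ≈ 25.857.

N ≈ 25.9 orders per year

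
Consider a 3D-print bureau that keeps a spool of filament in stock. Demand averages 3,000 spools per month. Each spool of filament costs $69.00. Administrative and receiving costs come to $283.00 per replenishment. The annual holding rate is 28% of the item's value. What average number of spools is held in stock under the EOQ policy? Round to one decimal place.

Average inventory ≈ 513.5 spools

Annual demand D = 3,000 × 12 = 36,000.
Holding cost H = 0.28 × $69.00 = $19.3200 per unit per year.
EOQ = √(2DS/H) = √(2 × 36,000 × 283 / 19.32) ≈ 1026.97.
Average inventory = Q*/2 ≈ 1026.97 / 2 = 513.483.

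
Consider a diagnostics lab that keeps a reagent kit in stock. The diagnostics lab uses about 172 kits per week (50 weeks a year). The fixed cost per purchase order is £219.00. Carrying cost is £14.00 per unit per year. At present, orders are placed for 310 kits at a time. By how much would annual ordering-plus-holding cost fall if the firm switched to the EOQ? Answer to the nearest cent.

Extra cost ≈ £983.58 per year

Annual demand D = 172 × 50 = 8,600.
EOQ = √(2DS/H) = √(2 × 8,600 × 219 / 14) ≈ 518.71.
Cost at Q* = (D/Q*)S + (Q*/2)H = √(2DSH) ≈ £7,261.90.
Cost at Q = 310: (8,600/310)×219 + (310/2)×14 = £6,075.48 + £2,170.00 = £8,245.48.
Excess = £8,245.48 − £7,261.90 = £983.58.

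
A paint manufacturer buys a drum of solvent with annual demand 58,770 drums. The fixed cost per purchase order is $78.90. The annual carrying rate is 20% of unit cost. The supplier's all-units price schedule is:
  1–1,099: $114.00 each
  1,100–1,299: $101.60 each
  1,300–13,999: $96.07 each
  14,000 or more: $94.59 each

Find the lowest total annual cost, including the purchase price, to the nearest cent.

Holding cost per unit per year at price C is H = 0.20·C.
For each price level, check whether its EOQ is feasible; otherwise the best quantity at that price is the breakpoint.
EOQ at $114.00 = 637.8 (feasible in tier 1): TC = 58,770×$114.00 + (58,770/637.8)×78.9 + (637.8/2)×0.20×$114.00 = $6,714,321.15.
EOQ at $101.60 = 675.6 < 1100, so use break Q=1100: TC = 58,770×$101.60 + (58,770/1100.0)×78.9 + (1100.0/2)×0.20×$101.60 = $5,986,423.41.
EOQ at $96.07 = 694.7 < 1300, so use break Q=1300: TC = 58,770×$96.07 + (58,770/1300.0)×78.9 + (1300.0/2)×0.20×$96.07 = $5,662,089.89.
EOQ at $94.59 = 700.2 < 14000, so use break Q=14000: TC = 58,770×$94.59 + (58,770/14000.0)×78.9 + (14000.0/2)×0.20×$94.59 = $5,691,811.51.
Lowest total cost among the candidates is at Q = 1300.0.

TC* ≈ $5,662,089.89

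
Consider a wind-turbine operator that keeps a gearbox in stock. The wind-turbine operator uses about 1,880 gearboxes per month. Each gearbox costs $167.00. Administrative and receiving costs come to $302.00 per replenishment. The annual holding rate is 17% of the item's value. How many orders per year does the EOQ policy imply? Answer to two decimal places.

Annual demand D = 1,880 × 12 = 22,560.
Holding cost H = 0.17 × $167.00 = $28.3900 per unit per year.
EOQ = √(2DS/H) = √(2 × 22,560 × 302 / 28.39) ≈ 692.80.
Orders per year = D / Q* = 22,560 / 692.80 ≈ 32.564.

N ≈ 32.56 orders per year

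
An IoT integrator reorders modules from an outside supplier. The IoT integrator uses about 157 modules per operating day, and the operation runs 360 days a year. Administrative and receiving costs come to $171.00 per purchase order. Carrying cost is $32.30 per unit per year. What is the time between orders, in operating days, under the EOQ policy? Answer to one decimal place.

T ≈ 4.9 days

Annual demand D = 157 × 360 = 56,520.
The optimal lot size = √(2DS/H) = √(2 × 56,520 × 171 / 32.3) ≈ 773.59.
Cycle time = Q*/D × 360 = 773.59 / 56,520 × 360 ≈ 4.927 days.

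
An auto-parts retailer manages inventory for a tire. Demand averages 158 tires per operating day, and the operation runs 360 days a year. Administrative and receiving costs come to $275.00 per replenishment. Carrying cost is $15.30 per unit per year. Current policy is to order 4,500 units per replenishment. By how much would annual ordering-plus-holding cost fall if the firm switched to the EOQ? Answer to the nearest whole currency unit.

Extra cost ≈ $16,023 per year

Annual demand D = 158 × 360 = 56,880.
EOQ = √(2DS/H) = √(2 × 56,880 × 275 / 15.3) ≈ 1429.93.
Cost at Q* = (D/Q*)S + (Q*/2)H = √(2DSH) ≈ $21,877.96.
Cost at Q = 4,500: (56,880/4,500)×275 + (4,500/2)×15.3 = $3,476.00 + $34,425.00 = $37,901.00.
Excess = $37,901.00 − $21,877.96 = $16,023.04.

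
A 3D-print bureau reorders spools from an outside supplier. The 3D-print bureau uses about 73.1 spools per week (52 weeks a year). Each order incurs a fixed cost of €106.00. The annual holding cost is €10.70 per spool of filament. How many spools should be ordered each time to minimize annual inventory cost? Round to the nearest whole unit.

Q* ≈ 274 spools

Annual demand D = 73.1 × 52 = 3,801.2.
EOQ = √(2DS / H) = √(2 × 3,801.2 × 106 / 10.7).
= √(805,854.4 / 10.7) = √75,313.4953 ≈ 274.433.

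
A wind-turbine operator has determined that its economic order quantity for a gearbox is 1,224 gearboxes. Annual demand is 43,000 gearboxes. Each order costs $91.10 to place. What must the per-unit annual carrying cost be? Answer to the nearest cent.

H ≈ $5.23

Invert the EOQ relation Q*² = 2DS/H.
From Q* = √(2DS/H): H = 2DS / Q*² = 2 × 43,000 × 91.1 / 1,224² = 5.2294.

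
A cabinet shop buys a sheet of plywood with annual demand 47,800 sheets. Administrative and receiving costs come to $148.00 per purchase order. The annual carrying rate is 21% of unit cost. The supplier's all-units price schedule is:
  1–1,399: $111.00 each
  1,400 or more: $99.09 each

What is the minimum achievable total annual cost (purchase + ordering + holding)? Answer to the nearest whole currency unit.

Holding cost per unit per year at price C is H = 0.21·C.
For each price level, check whether its EOQ is feasible; otherwise the best quantity at that price is the breakpoint.
EOQ at $111.00 = 779.1 (feasible in tier 1): TC = 47,800×$111.00 + (47,800/779.1)×148 + (779.1/2)×0.21×$111.00 = $5,323,960.63.
EOQ at $99.09 = 824.6 < 1400, so use break Q=1400: TC = 47,800×$99.09 + (47,800/1400.0)×148 + (1400.0/2)×0.21×$99.09 = $4,756,121.37.
Lowest total cost among the candidates is at Q = 1400.0.

TC* ≈ $4,756,121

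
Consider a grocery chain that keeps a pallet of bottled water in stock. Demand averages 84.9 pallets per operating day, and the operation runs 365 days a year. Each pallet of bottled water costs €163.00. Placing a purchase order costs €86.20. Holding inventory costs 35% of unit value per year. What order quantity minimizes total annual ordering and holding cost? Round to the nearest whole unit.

Q* ≈ 306 pallets

Annual demand D = 84.9 × 365 = 30,988.5.
Holding cost H = 0.35 × €163.00 = €57.0500 per unit per year.
EOQ = √(2DS / H) = √(2 × 30,988.5 × 86.2 / 57.05).
= √(5,342,417.4 / 57.05) = √93,644.4768 ≈ 306.014.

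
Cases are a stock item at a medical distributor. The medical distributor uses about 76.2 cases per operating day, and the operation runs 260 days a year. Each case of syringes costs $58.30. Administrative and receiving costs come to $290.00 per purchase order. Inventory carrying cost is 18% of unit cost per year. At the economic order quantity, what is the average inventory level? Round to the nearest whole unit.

Annual demand D = 76.2 × 260 = 19,812.
Holding cost H = 0.18 × $58.30 = $10.4940 per unit per year.
Q* = √(2DS/H) = √(2 × 19,812 × 290 / 10.494) ≈ 1046.42.
Average inventory = Q*/2 ≈ 1046.42 / 2 = 523.212.

Average inventory ≈ 523 cases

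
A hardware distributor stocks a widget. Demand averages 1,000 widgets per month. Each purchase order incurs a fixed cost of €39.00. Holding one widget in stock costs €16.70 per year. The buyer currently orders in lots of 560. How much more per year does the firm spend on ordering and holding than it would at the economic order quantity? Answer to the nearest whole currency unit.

Extra cost ≈ €1,558 per year

Annual demand D = 1,000 × 12 = 12,000.
EOQ = √(2DS/H) = √(2 × 12,000 × 39 / 16.7) ≈ 236.74.
Cost at Q* = (D/Q*)S + (Q*/2)H = √(2DSH) ≈ €3,953.63.
Cost at Q = 560: (12,000/560)×39 + (560/2)×16.7 = €835.71 + €4,676.00 = €5,511.71.
Excess = €5,511.71 − €3,953.63 = €1,558.08.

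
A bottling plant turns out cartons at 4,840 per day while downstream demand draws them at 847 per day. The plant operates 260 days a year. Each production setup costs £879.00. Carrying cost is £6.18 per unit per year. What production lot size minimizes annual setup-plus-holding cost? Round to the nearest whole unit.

Annual demand D = 847 × 260 = 220,220.
Production build-up factor (1 − d/p) = 1 − 847/4,840 = 0.8250.
Q* = √(2DS / (H(1 − d/p))) = √(2 × 220,220 × 879 / (6.18 × 0.8250)).
= √(387,146,760 / 5.0985) ≈ 8713.981.

Q* ≈ 8,714 cartons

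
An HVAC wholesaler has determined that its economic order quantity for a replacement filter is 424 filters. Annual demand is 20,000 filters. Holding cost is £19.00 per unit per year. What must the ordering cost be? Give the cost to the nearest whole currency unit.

S ≈ £85

Squaring Q* = √(2DS/H) gives Q*² = 2DS/H.
From Q* = √(2DS/H): S = Q*²H / (2D) = 424² × 19 / (2 × 20,000) = 85.3936.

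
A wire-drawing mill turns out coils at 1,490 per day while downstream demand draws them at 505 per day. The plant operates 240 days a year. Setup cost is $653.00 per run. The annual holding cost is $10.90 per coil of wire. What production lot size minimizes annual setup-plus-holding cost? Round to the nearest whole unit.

Annual demand D = 505 × 240 = 121,200.
Production build-up factor (1 − d/p) = 1 − 505/1,490 = 0.6611.
Q* = √(2DS / (H(1 − d/p))) = √(2 × 121,200 × 653 / (10.9 × 0.6611)).
= √(158,287,200 / 7.2057) ≈ 4686.889.

Q* ≈ 4,687 coils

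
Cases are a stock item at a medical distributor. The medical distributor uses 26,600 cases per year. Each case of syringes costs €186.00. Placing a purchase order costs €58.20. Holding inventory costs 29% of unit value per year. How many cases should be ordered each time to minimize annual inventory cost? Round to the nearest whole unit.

Holding cost H = 0.29 × €186.00 = €53.9400 per unit per year.
EOQ = √(2DS / H) = √(2 × 26,600 × 58.2 / 53.94).
= √(3,096,240 / 53.94) = √57,401.5573 ≈ 239.586.

Q* ≈ 240 cases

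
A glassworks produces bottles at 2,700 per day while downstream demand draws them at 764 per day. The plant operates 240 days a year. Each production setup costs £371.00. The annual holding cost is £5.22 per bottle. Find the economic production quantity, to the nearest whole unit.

Q* ≈ 6,029 bottles

Annual demand D = 764 × 240 = 183,360.
Production build-up factor (1 − d/p) = 1 − 764/2,700 = 0.7170.
Q* = √(2DS / (H(1 − d/p))) = √(2 × 183,360 × 371 / (5.22 × 0.7170)).
= √(136,053,120 / 3.7429) ≈ 6029.041.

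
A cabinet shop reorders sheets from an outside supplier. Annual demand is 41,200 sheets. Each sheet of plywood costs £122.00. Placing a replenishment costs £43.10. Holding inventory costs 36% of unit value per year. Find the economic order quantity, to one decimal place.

Q* ≈ 284.4 sheets

Holding cost H = 0.36 × £122.00 = £43.9200 per unit per year.
EOQ = √(2DS / H) = √(2 × 41,200 × 43.1 / 43.92).
= √(3,551,440 / 43.92) = √80,861.5665 ≈ 284.362.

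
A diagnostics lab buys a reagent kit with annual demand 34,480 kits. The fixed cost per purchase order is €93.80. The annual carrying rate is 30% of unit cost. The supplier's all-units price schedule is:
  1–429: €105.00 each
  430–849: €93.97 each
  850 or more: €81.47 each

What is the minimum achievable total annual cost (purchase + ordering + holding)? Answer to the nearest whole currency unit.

TC* ≈ €2,823,278

Holding cost per unit per year at price C is H = 0.30·C.
Evaluate total cost at each tier's feasible EOQ or, if the EOQ is below the tier, at the tier's minimum quantity.
Tier 1 (€105.00): EOQ = 453.2 exceeds tier's upper bound 429, so this tier is dominated.
EOQ at €93.97 = 479.0 (feasible in tier 2): TC = 34,480×€93.97 + (34,480/479.0)×93.8 + (479.0/2)×0.30×€93.97 = €3,253,589.38.
EOQ at €81.47 = 514.4 < 850, so use break Q=850: TC = 34,480×€81.47 + (34,480/850.0)×93.8 + (850.0/2)×0.30×€81.47 = €2,823,277.99.
Lowest total cost among the candidates is at Q = 850.0.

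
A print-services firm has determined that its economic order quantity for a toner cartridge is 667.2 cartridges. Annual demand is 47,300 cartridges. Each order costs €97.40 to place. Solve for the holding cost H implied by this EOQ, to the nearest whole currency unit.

The basic EOQ model gives Q* = √(2DS/H); rearrange for the unknown.
From Q* = √(2DS/H): H = 2DS / Q*² = 2 × 47,300 × 97.4 / 667.2² = 20.6985.

H ≈ €21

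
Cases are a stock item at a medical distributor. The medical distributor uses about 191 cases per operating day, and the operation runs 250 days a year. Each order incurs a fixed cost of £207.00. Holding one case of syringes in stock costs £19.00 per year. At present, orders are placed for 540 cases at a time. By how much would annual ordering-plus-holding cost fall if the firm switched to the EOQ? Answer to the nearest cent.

Annual demand D = 191 × 250 = 47,750.
EOQ = √(2DS/H) = √(2 × 47,750 × 207 / 19) ≈ 1020.02.
Cost at Q* = (D/Q*)S + (Q*/2)H = √(2DSH) ≈ £19,380.44.
Cost at Q = 540: (47,750/540)×207 + (540/2)×19 = £18,304.17 + £5,130.00 = £23,434.17.
Excess = £23,434.17 − £19,380.44 = £4,053.73.

Extra cost ≈ £4,053.73 per year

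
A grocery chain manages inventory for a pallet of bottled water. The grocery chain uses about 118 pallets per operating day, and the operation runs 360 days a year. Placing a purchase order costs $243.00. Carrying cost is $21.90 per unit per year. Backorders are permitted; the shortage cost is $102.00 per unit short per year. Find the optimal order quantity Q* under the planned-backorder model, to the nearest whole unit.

Q* ≈ 1,070 pallets

Annual demand D = 118 × 360 = 42,480.
With planned backorders, Q* = √(2DS/H) · √((H+B)/B).
√(2DS/H) = √(2 × 42,480 × 243 / 21.9) = 970.931.
√((H+B)/B) = √((21.9+102)/102) = 1.1021.
Q* ≈ 1070.099.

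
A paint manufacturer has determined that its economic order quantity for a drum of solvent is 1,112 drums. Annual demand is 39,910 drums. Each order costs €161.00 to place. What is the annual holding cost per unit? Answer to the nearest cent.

H ≈ €10.39

Squaring Q* = √(2DS/H) gives Q*² = 2DS/H.
From Q* = √(2DS/H): H = 2DS / Q*² = 2 × 39,910 × 161 / 1,112² = 10.3927.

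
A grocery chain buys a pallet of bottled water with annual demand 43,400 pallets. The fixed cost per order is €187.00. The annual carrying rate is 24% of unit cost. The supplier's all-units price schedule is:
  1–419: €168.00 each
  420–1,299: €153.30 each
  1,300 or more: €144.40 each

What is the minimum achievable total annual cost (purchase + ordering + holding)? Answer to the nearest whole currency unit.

TC* ≈ €6,295,729

Holding cost per unit per year at price C is H = 0.24·C.
Evaluate total cost at each tier's feasible EOQ or, if the EOQ is below the tier, at the tier's minimum quantity.
Tier 1 (€168.00): EOQ = 634.5 exceeds tier's upper bound 419, so this tier is dominated.
EOQ at €153.30 = 664.2 (feasible in tier 2): TC = 43,400×€153.30 + (43,400/664.2)×187 + (664.2/2)×0.24×€153.30 = €6,677,657.53.
EOQ at €144.40 = 684.4 < 1300, so use break Q=1300: TC = 43,400×€144.40 + (43,400/1300.0)×187 + (1300.0/2)×0.24×€144.40 = €6,295,729.32.
Lowest total cost among the candidates is at Q = 1300.0.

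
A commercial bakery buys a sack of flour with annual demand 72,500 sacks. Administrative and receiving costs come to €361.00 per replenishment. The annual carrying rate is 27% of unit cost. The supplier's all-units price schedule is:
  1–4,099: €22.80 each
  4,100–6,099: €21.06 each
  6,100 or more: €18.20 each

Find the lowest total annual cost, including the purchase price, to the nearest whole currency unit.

TC* ≈ €1,338,778

Holding cost per unit per year at price C is H = 0.27·C.
For each price level, check whether its EOQ is feasible; otherwise the best quantity at that price is the breakpoint.
EOQ at €22.80 = 2916.0 (feasible in tier 1): TC = 72,500×€22.80 + (72,500/2916.0)×361 + (2916.0/2)×0.27×€22.80 = €1,670,950.93.
EOQ at €21.06 = 3034.1 < 4100, so use break Q=4100: TC = 72,500×€21.06 + (72,500/4100.0)×361 + (4100.0/2)×0.27×€21.06 = €1,544,890.25.
EOQ at €18.20 = 3263.8 < 6100, so use break Q=6100: TC = 72,500×€18.20 + (72,500/6100.0)×361 + (6100.0/2)×0.27×€18.20 = €1,338,778.27.
Lowest total cost among the candidates is at Q = 6100.0.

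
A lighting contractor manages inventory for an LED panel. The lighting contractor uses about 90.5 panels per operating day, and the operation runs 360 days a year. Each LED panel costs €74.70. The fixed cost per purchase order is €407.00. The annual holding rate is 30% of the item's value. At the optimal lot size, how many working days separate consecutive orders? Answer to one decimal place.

T ≈ 12.0 days

Annual demand D = 90.5 × 360 = 32,580.
Holding cost H = 0.30 × €74.70 = €22.4100 per unit per year.
The optimal lot size = √(2DS/H) = √(2 × 32,580 × 407 / 22.41) ≈ 1087.84.
Cycle time = Q*/D × 360 = 1087.84 / 32,580 × 360 ≈ 12.020 days.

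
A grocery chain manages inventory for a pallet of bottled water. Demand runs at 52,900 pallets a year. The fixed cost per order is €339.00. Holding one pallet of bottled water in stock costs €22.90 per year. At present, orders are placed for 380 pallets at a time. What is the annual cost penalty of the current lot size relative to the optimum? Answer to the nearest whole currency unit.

Extra cost ≈ €22,884 per year

EOQ = √(2DS/H) = √(2 × 52,900 × 339 / 22.9) ≈ 1251.48.
Cost at Q* = (D/Q*)S + (Q*/2)H = √(2DSH) ≈ €28,658.96.
Cost at Q = 380: (52,900/380)×339 + (380/2)×22.9 = €47,192.37 + €4,351.00 = €51,543.37.
Excess = €51,543.37 − €28,658.96 = €22,884.41.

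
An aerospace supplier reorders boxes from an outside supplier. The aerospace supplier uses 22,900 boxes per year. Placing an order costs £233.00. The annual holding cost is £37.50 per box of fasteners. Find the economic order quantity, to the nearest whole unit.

EOQ = √(2DS / H) = √(2 × 22,900 × 233 / 37.5).
= √(10,671,400 / 37.5) = √284,570.6667 ≈ 533.452.

Q* ≈ 533 boxes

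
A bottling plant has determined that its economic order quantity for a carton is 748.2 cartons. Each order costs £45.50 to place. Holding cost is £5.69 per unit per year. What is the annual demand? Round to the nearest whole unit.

Squaring Q* = √(2DS/H) gives Q*² = 2DS/H.
From Q* = √(2DS/H): D = Q*²H / (2S) = 748.2² × 5.69 / (2 × 45.5) = 35003.082.

D ≈ 35,003 cartons per year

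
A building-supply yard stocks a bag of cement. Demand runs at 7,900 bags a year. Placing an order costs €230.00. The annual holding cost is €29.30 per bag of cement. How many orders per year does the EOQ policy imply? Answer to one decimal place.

EOQ = √(2DS/H) = √(2 × 7,900 × 230 / 29.3) ≈ 352.18.
Orders per year = D / Q* = 7,900 / 352.18 ≈ 22.432.

N ≈ 22.4 orders per year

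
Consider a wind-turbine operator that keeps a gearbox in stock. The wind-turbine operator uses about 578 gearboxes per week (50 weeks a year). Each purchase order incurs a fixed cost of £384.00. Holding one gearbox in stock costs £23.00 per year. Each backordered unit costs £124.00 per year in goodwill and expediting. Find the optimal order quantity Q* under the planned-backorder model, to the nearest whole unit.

Q* ≈ 1,070 gearboxes

Annual demand D = 578 × 50 = 28,900.
With planned backorders, Q* = √(2DS/H) · √((H+B)/B).
√(2DS/H) = √(2 × 28,900 × 384 / 23) = 982.349.
√((H+B)/B) = √((23+124)/124) = 1.0888.
Q* ≈ 1069.580.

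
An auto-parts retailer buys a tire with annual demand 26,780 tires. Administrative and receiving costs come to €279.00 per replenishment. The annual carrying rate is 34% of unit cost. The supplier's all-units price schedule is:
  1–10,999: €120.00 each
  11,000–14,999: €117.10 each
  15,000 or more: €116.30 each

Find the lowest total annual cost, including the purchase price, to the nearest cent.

TC* ≈ €3,238,291.78

Holding cost per unit per year at price C is H = 0.34·C.
For each price level, check whether its EOQ is feasible; otherwise the best quantity at that price is the breakpoint.
EOQ at €120.00 = 605.2 (feasible in tier 1): TC = 26,780×€120.00 + (26,780/605.2)×279 + (605.2/2)×0.34×€120.00 = €3,238,291.78.
EOQ at €117.10 = 612.6 < 11000, so use break Q=11000: TC = 26,780×€117.10 + (26,780/11000.0)×279 + (11000.0/2)×0.34×€117.10 = €3,355,594.24.
EOQ at €116.30 = 614.7 < 15000, so use break Q=15000: TC = 26,780×€116.30 + (26,780/15000.0)×279 + (15000.0/2)×0.34×€116.30 = €3,411,577.11.
Lowest total cost among the candidates is at Q = 605.2.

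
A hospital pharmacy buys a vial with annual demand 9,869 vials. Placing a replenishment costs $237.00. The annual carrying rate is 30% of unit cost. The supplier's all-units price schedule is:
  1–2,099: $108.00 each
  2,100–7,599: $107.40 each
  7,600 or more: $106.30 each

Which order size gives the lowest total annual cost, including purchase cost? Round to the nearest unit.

Holding cost per unit per year at price C is H = 0.30·C.
Evaluate total cost at each tier's feasible EOQ or, if the EOQ is below the tier, at the tier's minimum quantity.
EOQ at $108.00 = 380.0 (feasible in tier 1): TC = 9,869×$108.00 + (9,869/380.0)×237 + (380.0/2)×0.30×$108.00 = $1,078,163.14.
EOQ at $107.40 = 381.0 < 2100, so use break Q=2100: TC = 9,869×$107.40 + (9,869/2100.0)×237 + (2100.0/2)×0.30×$107.40 = $1,094,875.39.
EOQ at $106.30 = 383.0 < 7600, so use break Q=7600: TC = 9,869×$106.30 + (9,869/7600.0)×237 + (7600.0/2)×0.30×$106.30 = $1,170,564.46.
Lowest total cost is $1,078,163.14 at Q = 380.0.

Q* ≈ 380 vials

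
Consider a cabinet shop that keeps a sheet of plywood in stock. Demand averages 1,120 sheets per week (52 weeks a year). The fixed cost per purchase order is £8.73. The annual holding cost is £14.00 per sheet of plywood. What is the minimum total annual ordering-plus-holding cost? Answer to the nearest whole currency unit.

TC* ≈ £3,773

Annual demand D = 1,120 × 52 = 58,240.
EOQ = √(2DS/H) = √(2 × 58,240 × 8.73 / 14) ≈ 269.51.
At the optimum the two cost components are equal, so total cost = 2·(Q*/2)H = Q*·H.
Minimum total = √(2DSH) = √(2 × 58,240 × 8.73 × 14) ≈ 3773.087.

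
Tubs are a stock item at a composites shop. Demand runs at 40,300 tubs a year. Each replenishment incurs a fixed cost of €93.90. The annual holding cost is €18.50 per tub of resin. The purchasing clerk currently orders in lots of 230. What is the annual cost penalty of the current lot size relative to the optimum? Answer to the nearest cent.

EOQ = √(2DS/H) = √(2 × 40,300 × 93.9 / 18.5) ≈ 639.61.
Cost at Q* = (D/Q*)S + (Q*/2)H = √(2DSH) ≈ €11,832.76.
Cost at Q = 230: (40,300/230)×93.9 + (230/2)×18.5 = €16,452.91 + €2,127.50 = €18,580.41.
Excess = €18,580.41 − €11,832.76 = €6,747.65.

Extra cost ≈ €6,747.65 per year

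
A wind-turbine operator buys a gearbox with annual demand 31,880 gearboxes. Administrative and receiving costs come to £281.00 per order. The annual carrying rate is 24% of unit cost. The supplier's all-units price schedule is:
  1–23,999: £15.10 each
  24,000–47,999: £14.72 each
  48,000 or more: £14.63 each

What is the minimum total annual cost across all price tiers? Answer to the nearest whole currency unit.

TC* ≈ £489,446

Holding cost per unit per year at price C is H = 0.24·C.
For each price level, check whether its EOQ is feasible; otherwise the best quantity at that price is the breakpoint.
EOQ at £15.10 = 2223.5 (feasible in tier 1): TC = 31,880×£15.10 + (31,880/2223.5)×281 + (2223.5/2)×0.24×£15.10 = £489,445.89.
EOQ at £14.72 = 2252.0 < 24000, so use break Q=24000: TC = 31,880×£14.72 + (31,880/24000.0)×281 + (24000.0/2)×0.24×£14.72 = £512,040.46.
EOQ at £14.63 = 2258.9 < 48000, so use break Q=48000: TC = 31,880×£14.63 + (31,880/48000.0)×281 + (48000.0/2)×0.24×£14.63 = £550,859.83.
Lowest total cost among the candidates is at Q = 2223.5.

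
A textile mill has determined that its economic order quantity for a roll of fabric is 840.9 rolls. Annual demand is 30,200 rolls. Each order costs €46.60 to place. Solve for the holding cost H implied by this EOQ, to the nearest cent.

Invert the EOQ relation Q*² = 2DS/H.
From Q* = √(2DS/H): H = 2DS / Q*² = 2 × 30,200 × 46.6 / 840.9² = 3.9805.

H ≈ €3.98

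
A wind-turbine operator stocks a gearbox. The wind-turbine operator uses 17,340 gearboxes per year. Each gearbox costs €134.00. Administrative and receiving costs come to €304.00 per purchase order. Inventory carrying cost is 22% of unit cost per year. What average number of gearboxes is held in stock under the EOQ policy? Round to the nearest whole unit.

Holding cost H = 0.22 × €134.00 = €29.4800 per unit per year.
The optimal lot size = √(2DS/H) = √(2 × 17,340 × 304 / 29.48) ≈ 598.02.
Average inventory = Q*/2 ≈ 598.02 / 2 = 299.008.

Average inventory ≈ 299 gearboxes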